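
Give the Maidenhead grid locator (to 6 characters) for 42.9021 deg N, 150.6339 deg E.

QN52hv

Offset from 180°W / 90°S: lon 330.6339°, lat 132.9021°.
Field (20°×10°, letters A–R): 330.6339/20 → 16 → Q, 132.9021/10 → 13 → N; chars QN.
Square (2°×1°, digits 0–9): 10.6339/2 → 5, 2.9021/1 → 2; chars 52.
Subsquare (5′×2.5′, letters a–x): 0.6339/0.0833333 → 7 → h, 0.9021/0.0416667 → 21 → v; chars hv.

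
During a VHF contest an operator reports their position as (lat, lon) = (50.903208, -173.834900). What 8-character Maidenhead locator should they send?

AO30bv96

Shift to the Maidenhead origin (180°W, 90°S): lon 6.16510, lat 140.90321.
Field: lon ⌊6.16510/20⌋ = 0 → A; lat ⌊140.90321/10⌋ = 14 → O.
Square: lon ⌊6.16510/2⌋ = 3; lat ⌊0.90321/1⌋ = 0.
Subsquare: lon ⌊0.16510/0.0833333⌋ = 1 → b; lat ⌊0.90321/0.0416667⌋ = 21 → v.
Extended square: lon ⌊0.08177/0.00833333⌋ = 9; lat ⌊0.02821/0.00416667⌋ = 6.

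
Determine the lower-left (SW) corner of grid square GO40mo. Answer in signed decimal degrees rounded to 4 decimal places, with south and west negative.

50.5833, -51.0000

Field G=6, O=14: +6·20° lon, +14·10° lat → SW at lon -60°, lat 50°.
Square 4, 0: +4·2° lon, +0·1° lat → SW at lon -52°, lat 50°.
Subsquare m=12, o=14: +12·0.0833333° lon, +14·0.0416667° lat → SW at lon -51°, lat 50.5833°.
latitude 50.5833, longitude -51.0000.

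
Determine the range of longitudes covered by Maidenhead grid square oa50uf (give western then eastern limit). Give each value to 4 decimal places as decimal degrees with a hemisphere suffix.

111.6667° E, 111.7500° E

Field O=14, A=0: +14·20° lon, +0·10° lat → SW at lon 100°, lat -90°.
Square 5, 0: +5·2° lon, +0·1° lat → SW at lon 110°, lat -90°.
Subsquare u=20, f=5: +20·0.0833333° lon, +5·0.0416667° lat → SW at lon 111.667°, lat -89.7917°.
Cell spans 0.0833333° lon × 0.0416667° lat.
west 111.6667° E, east 111.7500° E.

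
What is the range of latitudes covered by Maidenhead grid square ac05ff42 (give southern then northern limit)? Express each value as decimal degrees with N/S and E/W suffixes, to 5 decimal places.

Field A=0, C=2: +0·20° lon, +2·10° lat → SW at lon -180°, lat -70°.
Square 0, 5: +0·2° lon, +5·1° lat → SW at lon -180°, lat -65°.
Subsquare f=5, f=5: +5·0.0833333° lon, +5·0.0416667° lat → SW at lon -179.583°, lat -64.7917°.
Extended square 4, 2: +4·0.00833333° lon, +2·0.00416667° lat → SW at lon -179.55°, lat -64.7833°.
Cell spans 0.00833333° lon × 0.00416667° lat.
south 64.78333° S, north 64.77917° S.

64.78333° S, 64.77917° S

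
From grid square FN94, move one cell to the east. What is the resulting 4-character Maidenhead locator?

GN04

Longitude square 9; +1 → 10, wraps to 0, carry into field.
Longitude field F = 5; +1 → 6 = G.
The latitude characters are unchanged.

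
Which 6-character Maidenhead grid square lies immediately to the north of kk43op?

KK43oq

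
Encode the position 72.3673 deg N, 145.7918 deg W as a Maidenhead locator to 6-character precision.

BQ72ci

Offset from 180°W / 90°S: lon 34.2082°, lat 162.3673°.
Field (20°×10°, letters A–R): lon ⌊34.2082/20⌋ = 1 → B; lat ⌊162.3673/10⌋ = 16 → Q.
Square (2°×1°, digits 0–9): lon ⌊14.2082/2⌋ = 7; lat ⌊2.3673/1⌋ = 2.
Subsquare (5′×2.5′, letters a–x): lon ⌊0.2082/0.0833333⌋ = 2 → c; lat ⌊0.3673/0.0416667⌋ = 8 → i.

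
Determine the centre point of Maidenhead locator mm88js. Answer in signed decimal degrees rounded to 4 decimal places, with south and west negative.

38.7708, 76.7917

Field M=12, M=12: +12·20° lon, +12·10° lat → SW at lon 60°, lat 30°.
Square 8, 8: +8·2° lon, +8·1° lat → SW at lon 76°, lat 38°.
Subsquare j=9, s=18: +9·0.0833333° lon, +18·0.0416667° lat → SW at lon 76.75°, lat 38.75°.
Cell spans 0.0833333° lon × 0.0416667° lat. Centre is SW corner plus half of each.
latitude 38.7708, longitude 76.7917.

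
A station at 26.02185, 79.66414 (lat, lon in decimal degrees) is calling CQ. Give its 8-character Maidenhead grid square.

ML96ta95

Offset from 180°W / 90°S: lon 259.66414°, lat 116.02185°.
Field: lon ⌊259.66414/20⌋ = 12 → M; lat ⌊116.02185/10⌋ = 11 → L.
Square: lon ⌊19.66414/2⌋ = 9; lat ⌊6.02185/1⌋ = 6.
Subsquare: lon ⌊1.66414/0.0833333⌋ = 19 → t; lat ⌊0.02185/0.0416667⌋ = 0 → a.
Extended square: lon ⌊0.08081/0.00833333⌋ = 9; lat ⌊0.02185/0.00416667⌋ = 5.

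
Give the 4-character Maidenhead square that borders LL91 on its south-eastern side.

Longitude square 9; +1 → 10, wraps to 0, carry into field.
Longitude field L = 11; +1 → 12 = M.
Latitude square 1; −1 → 0.

ML00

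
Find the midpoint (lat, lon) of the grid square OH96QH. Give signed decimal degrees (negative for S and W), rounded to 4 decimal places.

Field O=14, H=7: +14·20° lon, +7·10° lat → SW at lon 100°, lat -20°.
Square 9, 6: +9·2° lon, +6·1° lat → SW at lon 118°, lat -14°.
Subsquare q=16, h=7: +16·0.0833333° lon, +7·0.0416667° lat → SW at lon 119.333°, lat -13.7083°.
Cell spans 0.0833333° lon × 0.0416667° lat. Centre is SW corner plus half of each.
latitude -13.6875, longitude 119.3750.

-13.6875, 119.3750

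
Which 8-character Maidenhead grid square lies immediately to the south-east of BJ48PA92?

Longitude extended square 9; +1 → 10, wraps to 0, carry into subsquare.
Longitude subsquare p = 15; +1 → 16 = q.
Latitude extended square 2; −1 → 1.

BJ48qa01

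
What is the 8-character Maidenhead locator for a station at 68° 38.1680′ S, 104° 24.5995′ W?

Offset from 180°W / 90°S: lon 75.59001°, lat 21.36387°.
Field: lon ⌊75.59001/20⌋ = 3 → D; lat ⌊21.36387/10⌋ = 2 → C.
Square: lon ⌊15.59001/2⌋ = 7; lat ⌊1.36387/1⌋ = 1.
Subsquare: lon ⌊1.59001/0.0833333⌋ = 19 → t; lat ⌊0.36387/0.0416667⌋ = 8 → i.
Extended square: lon ⌊0.00667/0.00833333⌋ = 0; lat ⌊0.03053/0.00416667⌋ = 7.

DC71ti07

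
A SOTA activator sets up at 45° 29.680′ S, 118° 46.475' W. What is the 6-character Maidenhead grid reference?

Shift to the Maidenhead origin (180°W, 90°S): lon 61.2254, lat 44.5053.
Field: lon ⌊61.2254/20⌋ = 3 → D; lat ⌊44.5053/10⌋ = 4 → E.
Square: lon ⌊1.2254/2⌋ = 0; lat ⌊4.5053/1⌋ = 4.
Subsquare: lon ⌊1.2254/0.0833333⌋ = 14 → o; lat ⌊0.5053/0.0416667⌋ = 12 → m.

DE04om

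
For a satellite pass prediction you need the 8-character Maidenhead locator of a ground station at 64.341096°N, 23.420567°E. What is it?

KP14ri01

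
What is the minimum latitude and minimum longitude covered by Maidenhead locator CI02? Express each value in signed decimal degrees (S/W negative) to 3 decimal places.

-8.000, -140.000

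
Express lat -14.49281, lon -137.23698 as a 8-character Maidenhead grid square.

CH15jm11

Add 180° to longitude and 90° to latitude: 42.76302, 75.50719.
Field: 42.76302/20 → 2 → C, 75.50719/10 → 7 → H; chars CH.
Square: 2.76302/2 → 1, 5.50719/1 → 5; chars 15.
Subsquare: 0.76302/0.0833333 → 9 → j, 0.50719/0.0416667 → 12 → m; chars jm.
Extended square: 0.01302/0.00833333 → 1, 0.00719/0.00416667 → 1; chars 11.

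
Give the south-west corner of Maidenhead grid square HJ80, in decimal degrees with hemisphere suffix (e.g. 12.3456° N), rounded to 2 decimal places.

0.00° N, 24.00° W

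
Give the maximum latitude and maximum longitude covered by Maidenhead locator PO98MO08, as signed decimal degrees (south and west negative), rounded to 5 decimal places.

Field P=15, O=14: +15·20° lon, +14·10° lat → SW at lon 120°, lat 50°.
Square 9, 8: +9·2° lon, +8·1° lat → SW at lon 138°, lat 58°.
Subsquare m=12, o=14: +12·0.0833333° lon, +14·0.0416667° lat → SW at lon 139°, lat 58.5833°.
Extended square 0, 8: +0·0.00833333° lon, +8·0.00416667° lat → SW at lon 139°, lat 58.6167°.
Cell spans 0.00833333° lon × 0.00416667° lat. NE corner is SW corner plus one full cell.
latitude 58.62083, longitude 139.00833.

58.62083, 139.00833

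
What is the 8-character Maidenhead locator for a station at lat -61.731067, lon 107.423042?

OC38rg04

Shift to the Maidenhead origin (180°W, 90°S): lon 287.42304, lat 28.26893.
Field: lon ⌊287.42304/20⌋ = 14 → O; lat ⌊28.26893/10⌋ = 2 → C.
Square: lon ⌊7.42304/2⌋ = 3; lat ⌊8.26893/1⌋ = 8.
Subsquare: lon ⌊1.42304/0.0833333⌋ = 17 → r; lat ⌊0.26893/0.0416667⌋ = 6 → g.
Extended square: lon ⌊0.00638/0.00833333⌋ = 0; lat ⌊0.01893/0.00416667⌋ = 4.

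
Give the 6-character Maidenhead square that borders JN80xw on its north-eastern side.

JN90ax

Longitude subsquare x = 23; +1 → 24, wraps to 0 = a, carry into square.
Longitude square 8; +1 → 9.
Latitude subsquare w = 22; +1 → 23 = x.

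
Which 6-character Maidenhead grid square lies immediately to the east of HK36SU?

HK36tu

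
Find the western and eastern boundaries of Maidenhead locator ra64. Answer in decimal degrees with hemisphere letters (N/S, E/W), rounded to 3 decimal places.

Field R=17, A=0: +17·20° lon, +0·10° lat → SW at lon 160°, lat -90°.
Square 6, 4: +6·2° lon, +4·1° lat → SW at lon 172°, lat -86°.
Cell spans 2° lon × 1° lat.
west 172.000° E, east 174.000° E.

172.000° E, 174.000° E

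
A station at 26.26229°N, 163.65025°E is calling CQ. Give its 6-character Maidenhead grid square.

Shift to the Maidenhead origin (180°W, 90°S): lon 343.6503, lat 116.2623.
Field: 343.6503/20 → 17 → R, 116.2623/10 → 11 → L; chars RL.
Square: 3.6503/2 → 1, 6.2623/1 → 6; chars 16.
Subsquare: 1.6503/0.0833333 → 19 → t, 0.2623/0.0416667 → 6 → g; chars tg.

RL16tg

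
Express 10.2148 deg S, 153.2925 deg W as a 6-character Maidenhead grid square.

Offset from 180°W / 90°S: lon 26.7075°, lat 79.7852°.
Field (20°×10°, letters A–R): lon ⌊26.7075/20⌋ = 1 → B; lat ⌊79.7852/10⌋ = 7 → H.
Square (2°×1°, digits 0–9): lon ⌊6.7075/2⌋ = 3; lat ⌊9.7852/1⌋ = 9.
Subsquare (5′×2.5′, letters a–x): lon ⌊0.7075/0.0833333⌋ = 8 → i; lat ⌊0.7852/0.0416667⌋ = 18 → s.

BH39is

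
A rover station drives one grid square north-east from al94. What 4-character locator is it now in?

Longitude square 9; +1 → 10, wraps to 0, carry into field.
Longitude field A = 0; +1 → 1 = B.
Latitude square 4; +1 → 5.

BL05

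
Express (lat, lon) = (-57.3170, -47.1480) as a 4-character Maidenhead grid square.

Offset from 180°W / 90°S: lon 132.85°, lat 32.68°.
Field: lon ⌊132.85/20⌋ = 6 → G; lat ⌊32.68/10⌋ = 3 → D.
Square: lon ⌊12.85/2⌋ = 6; lat ⌊2.68/1⌋ = 2.

GD62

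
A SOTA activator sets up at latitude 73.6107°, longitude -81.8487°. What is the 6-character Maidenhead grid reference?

EQ93bo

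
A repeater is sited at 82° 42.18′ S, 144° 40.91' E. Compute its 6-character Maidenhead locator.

QA27ih

Shift to the Maidenhead origin (180°W, 90°S): lon 324.6818, lat 7.2970.
Field: 324.6818/20 → 16 → Q, 7.2970/10 → 0 → A; chars QA.
Square: 4.6818/2 → 2, 7.2970/1 → 7; chars 27.
Subsquare: 0.6818/0.0833333 → 8 → i, 0.2970/0.0416667 → 7 → h; chars ih.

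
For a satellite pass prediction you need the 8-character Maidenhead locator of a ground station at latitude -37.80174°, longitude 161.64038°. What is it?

Offset from 180°W / 90°S: lon 341.64038°, lat 52.19826°.
Field: 341.64038/20 → 17 → R, 52.19826/10 → 5 → F; chars RF.
Square: 1.64038/2 → 0, 2.19826/1 → 2; chars 02.
Subsquare: 1.64038/0.0833333 → 19 → t, 0.19826/0.0416667 → 4 → e; chars te.
Extended square: 0.05705/0.00833333 → 6, 0.03159/0.00416667 → 7; chars 67.

RF02te67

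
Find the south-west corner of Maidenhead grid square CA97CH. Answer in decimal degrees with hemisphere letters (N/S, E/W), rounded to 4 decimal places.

82.7083° S, 121.8333° W

Field C=2, A=0: +2·20° lon, +0·10° lat → SW at lon -140°, lat -90°.
Square 9, 7: +9·2° lon, +7·1° lat → SW at lon -122°, lat -83°.
Subsquare c=2, h=7: +2·0.0833333° lon, +7·0.0416667° lat → SW at lon -121.833°, lat -82.7083°.
latitude 82.7083° S, longitude 121.8333° W.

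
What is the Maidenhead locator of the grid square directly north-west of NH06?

MH97

Longitude square 0; −1 → -1, wraps to 9, carry into field.
Longitude field N = 13; −1 → 12 = M.
Latitude square 6; +1 → 7.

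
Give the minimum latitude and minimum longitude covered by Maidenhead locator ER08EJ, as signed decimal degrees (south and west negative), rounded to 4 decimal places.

88.3750, -99.6667

Field E=4, R=17: +4·20° lon, +17·10° lat → SW at lon -100°, lat 80°.
Square 0, 8: +0·2° lon, +8·1° lat → SW at lon -100°, lat 88°.
Subsquare e=4, j=9: +4·0.0833333° lon, +9·0.0416667° lat → SW at lon -99.6667°, lat 88.375°.
latitude 88.3750, longitude -99.6667.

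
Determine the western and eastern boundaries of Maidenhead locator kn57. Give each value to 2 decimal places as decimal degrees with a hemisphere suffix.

30.00° E, 32.00° E

Field K=10, N=13: +10·20° lon, +13·10° lat → SW at lon 20°, lat 40°.
Square 5, 7: +5·2° lon, +7·1° lat → SW at lon 30°, lat 47°.
Cell spans 2° lon × 1° lat.
west 30.00° E, east 32.00° E.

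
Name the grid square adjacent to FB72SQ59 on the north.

Latitude extended square 9; +1 → 10, wraps to 0, carry into subsquare.
Latitude subsquare q = 16; +1 → 17 = r.
The longitude characters are unchanged.

FB72sr50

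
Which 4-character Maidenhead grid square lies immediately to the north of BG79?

BH70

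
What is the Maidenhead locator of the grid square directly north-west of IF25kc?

IF25jd

Longitude subsquare k = 10; −1 → 9 = j.
Latitude subsquare c = 2; +1 → 3 = d.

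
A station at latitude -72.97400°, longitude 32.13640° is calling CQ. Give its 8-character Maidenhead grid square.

Add 180° to longitude and 90° to latitude: 212.13640, 17.02600.
Field (20°×10°, letters A–R): lon ⌊212.13640/20⌋ = 10 → K; lat ⌊17.02600/10⌋ = 1 → B.
Square (2°×1°, digits 0–9): lon ⌊12.13640/2⌋ = 6; lat ⌊7.02600/1⌋ = 7.
Subsquare (5′×2.5′, letters a–x): lon ⌊0.13640/0.0833333⌋ = 1 → b; lat ⌊0.02600/0.0416667⌋ = 0 → a.
Extended square (30″×15″, digits 0–9): lon ⌊0.05307/0.00833333⌋ = 6; lat ⌊0.02600/0.00416667⌋ = 6.

KB67ba66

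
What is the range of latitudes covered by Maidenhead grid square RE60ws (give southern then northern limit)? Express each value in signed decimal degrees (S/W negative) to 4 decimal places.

-49.2500, -49.2083

Field R=17, E=4: +17·20° lon, +4·10° lat → SW at lon 160°, lat -50°.
Square 6, 0: +6·2° lon, +0·1° lat → SW at lon 172°, lat -50°.
Subsquare w=22, s=18: +22·0.0833333° lon, +18·0.0416667° lat → SW at lon 173.833°, lat -49.25°.
Cell spans 0.0833333° lon × 0.0416667° lat.
south -49.2500, north -49.2083.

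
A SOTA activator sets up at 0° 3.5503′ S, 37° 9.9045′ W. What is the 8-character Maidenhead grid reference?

Offset from 180°W / 90°S: lon 142.83492°, lat 89.94083°.
Field: lon ⌊142.83492/20⌋ = 7 → H; lat ⌊89.94083/10⌋ = 8 → I.
Square: lon ⌊2.83492/2⌋ = 1; lat ⌊9.94083/1⌋ = 9.
Subsquare: lon ⌊0.83492/0.0833333⌋ = 10 → k; lat ⌊0.94083/0.0416667⌋ = 22 → w.
Extended square: lon ⌊0.00159/0.00833333⌋ = 0; lat ⌊0.02416/0.00416667⌋ = 5.

HI19kw05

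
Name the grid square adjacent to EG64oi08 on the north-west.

EG64ni99

Longitude extended square 0; −1 → -1, wraps to 9, carry into subsquare.
Longitude subsquare o = 14; −1 → 13 = n.
Latitude extended square 8; +1 → 9.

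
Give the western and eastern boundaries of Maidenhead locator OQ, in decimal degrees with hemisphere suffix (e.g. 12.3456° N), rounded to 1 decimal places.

Field O=14, Q=16: +14·20° lon, +16·10° lat → SW at lon 100°, lat 70°.
Cell spans 20° lon × 10° lat.
west 100.0° E, east 120.0° E.

100.0° E, 120.0° E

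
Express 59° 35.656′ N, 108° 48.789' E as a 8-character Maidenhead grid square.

OO49jo72

Add 180° to longitude and 90° to latitude: 288.81315, 149.59427.
Field: lon ⌊288.81315/20⌋ = 14 → O; lat ⌊149.59427/10⌋ = 14 → O.
Square: lon ⌊8.81315/2⌋ = 4; lat ⌊9.59427/1⌋ = 9.
Subsquare: lon ⌊0.81315/0.0833333⌋ = 9 → j; lat ⌊0.59427/0.0416667⌋ = 14 → o.
Extended square: lon ⌊0.06315/0.00833333⌋ = 7; lat ⌊0.01093/0.00416667⌋ = 2.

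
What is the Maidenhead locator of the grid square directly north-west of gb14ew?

GB14dx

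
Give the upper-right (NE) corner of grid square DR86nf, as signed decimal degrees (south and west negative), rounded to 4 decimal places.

86.2500, -102.8333

Field D=3, R=17: +3·20° lon, +17·10° lat → SW at lon -120°, lat 80°.
Square 8, 6: +8·2° lon, +6·1° lat → SW at lon -104°, lat 86°.
Subsquare n=13, f=5: +13·0.0833333° lon, +5·0.0416667° lat → SW at lon -102.917°, lat 86.2083°.
Cell spans 0.0833333° lon × 0.0416667° lat. NE corner is SW corner plus one full cell.
latitude 86.2500, longitude -102.8333.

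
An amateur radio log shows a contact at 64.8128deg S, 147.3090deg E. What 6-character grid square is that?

QC35pe

Shift to the Maidenhead origin (180°W, 90°S): lon 327.3090, lat 25.1872.
Field (20°×10°, letters A–R): 327.3090/20 → 16 → Q, 25.1872/10 → 2 → C; chars QC.
Square (2°×1°, digits 0–9): 7.3090/2 → 3, 5.1872/1 → 5; chars 35.
Subsquare (5′×2.5′, letters a–x): 1.3090/0.0833333 → 15 → p, 0.1872/0.0416667 → 4 → e; chars pe.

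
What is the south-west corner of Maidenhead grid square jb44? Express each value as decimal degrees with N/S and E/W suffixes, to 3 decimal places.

Field J=9, B=1: +9·20° lon, +1·10° lat → SW at lon 0°, lat -80°.
Square 4, 4: +4·2° lon, +4·1° lat → SW at lon 8°, lat -76°.
latitude 76.000° S, longitude 8.000° E.

76.000° S, 8.000° E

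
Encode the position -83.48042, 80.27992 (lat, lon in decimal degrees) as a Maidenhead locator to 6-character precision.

Offset from 180°W / 90°S: lon 260.2799°, lat 6.5196°.
Field: lon ⌊260.2799/20⌋ = 13 → N; lat ⌊6.5196/10⌋ = 0 → A.
Square: lon ⌊0.2799/2⌋ = 0; lat ⌊6.5196/1⌋ = 6.
Subsquare: lon ⌊0.2799/0.0833333⌋ = 3 → d; lat ⌊0.5196/0.0416667⌋ = 12 → m.

NA06dm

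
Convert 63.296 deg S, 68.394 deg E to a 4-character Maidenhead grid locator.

MC46

Offset from 180°W / 90°S: lon 248.39°, lat 26.70°.
Field: 248.39/20 → 12 → M, 26.70/10 → 2 → C; chars MC.
Square: 8.39/2 → 4, 6.70/1 → 6; chars 46.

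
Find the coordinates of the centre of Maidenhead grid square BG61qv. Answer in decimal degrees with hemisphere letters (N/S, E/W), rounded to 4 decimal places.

Field B=1, G=6: +1·20° lon, +6·10° lat → SW at lon -160°, lat -30°.
Square 6, 1: +6·2° lon, +1·1° lat → SW at lon -148°, lat -29°.
Subsquare q=16, v=21: +16·0.0833333° lon, +21·0.0416667° lat → SW at lon -146.667°, lat -28.125°.
Cell spans 0.0833333° lon × 0.0416667° lat. Centre is SW corner plus half of each.
latitude 28.1042° S, longitude 146.6250° W.

28.1042° S, 146.6250° W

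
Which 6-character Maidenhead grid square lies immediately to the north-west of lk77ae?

Longitude subsquare a = 0; −1 → -1, wraps to 23 = x, carry into square.
Longitude square 7; −1 → 6.
Latitude subsquare e = 4; +1 → 5 = f.

LK67xf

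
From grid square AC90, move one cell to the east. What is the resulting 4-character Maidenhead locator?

BC00

Longitude square 9; +1 → 10, wraps to 0, carry into field.
Longitude field A = 0; +1 → 1 = B.
The latitude characters are unchanged.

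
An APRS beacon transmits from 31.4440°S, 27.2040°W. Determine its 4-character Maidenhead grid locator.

Offset from 180°W / 90°S: lon 152.80°, lat 58.56°.
Field: lon ⌊152.80/20⌋ = 7 → H; lat ⌊58.56/10⌋ = 5 → F.
Square: lon ⌊12.80/2⌋ = 6; lat ⌊8.56/1⌋ = 8.

HF68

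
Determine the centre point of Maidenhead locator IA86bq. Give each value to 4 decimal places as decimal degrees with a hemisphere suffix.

83.3125° S, 3.8750° W

Field I=8, A=0: +8·20° lon, +0·10° lat → SW at lon -20°, lat -90°.
Square 8, 6: +8·2° lon, +6·1° lat → SW at lon -4°, lat -84°.
Subsquare b=1, q=16: +1·0.0833333° lon, +16·0.0416667° lat → SW at lon -3.91667°, lat -83.3333°.
Cell spans 0.0833333° lon × 0.0416667° lat. Centre is SW corner plus half of each.
latitude 83.3125° S, longitude 3.8750° W.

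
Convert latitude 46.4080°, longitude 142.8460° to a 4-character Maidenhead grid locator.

QN16

Shift to the Maidenhead origin (180°W, 90°S): lon 322.85, lat 136.41.
Field: 322.85/20 → 16 → Q, 136.41/10 → 13 → N; chars QN.
Square: 2.85/2 → 1, 6.41/1 → 6; chars 16.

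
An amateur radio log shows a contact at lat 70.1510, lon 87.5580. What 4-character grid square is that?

NQ30

Offset from 180°W / 90°S: lon 267.56°, lat 160.15°.
Field (20°×10°, letters A–R): lon ⌊267.56/20⌋ = 13 → N; lat ⌊160.15/10⌋ = 16 → Q.
Square (2°×1°, digits 0–9): lon ⌊7.56/2⌋ = 3; lat ⌊0.15/1⌋ = 0.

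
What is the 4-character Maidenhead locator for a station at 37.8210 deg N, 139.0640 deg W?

Offset from 180°W / 90°S: lon 40.94°, lat 127.82°.
Field: lon ⌊40.94/20⌋ = 2 → C; lat ⌊127.82/10⌋ = 12 → M.
Square: lon ⌊0.94/2⌋ = 0; lat ⌊7.82/1⌋ = 7.

CM07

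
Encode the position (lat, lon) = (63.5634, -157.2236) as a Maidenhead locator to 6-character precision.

Offset from 180°W / 90°S: lon 22.7764°, lat 153.5634°.
Field (20°×10°, letters A–R): lon ⌊22.7764/20⌋ = 1 → B; lat ⌊153.5634/10⌋ = 15 → P.
Square (2°×1°, digits 0–9): lon ⌊2.7764/2⌋ = 1; lat ⌊3.5634/1⌋ = 3.
Subsquare (5′×2.5′, letters a–x): lon ⌊0.7764/0.0833333⌋ = 9 → j; lat ⌊0.5634/0.0416667⌋ = 13 → n.

BP13jn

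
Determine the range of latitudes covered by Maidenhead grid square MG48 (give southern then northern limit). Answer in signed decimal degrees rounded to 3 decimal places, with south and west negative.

Field M=12, G=6: +12·20° lon, +6·10° lat → SW at lon 60°, lat -30°.
Square 4, 8: +4·2° lon, +8·1° lat → SW at lon 68°, lat -22°.
Cell spans 2° lon × 1° lat.
south -22.000, north -21.000.

-22.000, -21.000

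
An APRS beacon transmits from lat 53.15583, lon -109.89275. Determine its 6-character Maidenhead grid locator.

DO53bd

Add 180° to longitude and 90° to latitude: 70.1072, 143.1558.
Field: 70.1072/20 → 3 → D, 143.1558/10 → 14 → O; chars DO.
Square: 10.1072/2 → 5, 3.1558/1 → 3; chars 53.
Subsquare: 0.1072/0.0833333 → 1 → b, 0.1558/0.0416667 → 3 → d; chars bd.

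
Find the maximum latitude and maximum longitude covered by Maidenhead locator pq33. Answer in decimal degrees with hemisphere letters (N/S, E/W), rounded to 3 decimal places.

Field P=15, Q=16: +15·20° lon, +16·10° lat → SW at lon 120°, lat 70°.
Square 3, 3: +3·2° lon, +3·1° lat → SW at lon 126°, lat 73°.
Cell spans 2° lon × 1° lat. NE corner is SW corner plus one full cell.
latitude 74.000° N, longitude 128.000° E.

74.000° N, 128.000° E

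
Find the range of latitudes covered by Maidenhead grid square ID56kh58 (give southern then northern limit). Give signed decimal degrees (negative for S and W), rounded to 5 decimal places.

-53.67500, -53.67083

Field I=8, D=3: +8·20° lon, +3·10° lat → SW at lon -20°, lat -60°.
Square 5, 6: +5·2° lon, +6·1° lat → SW at lon -10°, lat -54°.
Subsquare k=10, h=7: +10·0.0833333° lon, +7·0.0416667° lat → SW at lon -9.16667°, lat -53.7083°.
Extended square 5, 8: +5·0.00833333° lon, +8·0.00416667° lat → SW at lon -9.125°, lat -53.675°.
Cell spans 0.00833333° lon × 0.00416667° lat.
south -53.67500, north -53.67083.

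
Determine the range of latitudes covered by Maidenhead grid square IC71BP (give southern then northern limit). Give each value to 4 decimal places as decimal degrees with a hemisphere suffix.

Field I=8, C=2: +8·20° lon, +2·10° lat → SW at lon -20°, lat -70°.
Square 7, 1: +7·2° lon, +1·1° lat → SW at lon -6°, lat -69°.
Subsquare b=1, p=15: +1·0.0833333° lon, +15·0.0416667° lat → SW at lon -5.91667°, lat -68.375°.
Cell spans 0.0833333° lon × 0.0416667° lat.
south 68.3750° S, north 68.3333° S.

68.3750° S, 68.3333° S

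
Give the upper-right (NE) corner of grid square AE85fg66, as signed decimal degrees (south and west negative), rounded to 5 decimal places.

-44.72083, -163.52500

Field A=0, E=4: +0·20° lon, +4·10° lat → SW at lon -180°, lat -50°.
Square 8, 5: +8·2° lon, +5·1° lat → SW at lon -164°, lat -45°.
Subsquare f=5, g=6: +5·0.0833333° lon, +6·0.0416667° lat → SW at lon -163.583°, lat -44.75°.
Extended square 6, 6: +6·0.00833333° lon, +6·0.00416667° lat → SW at lon -163.533°, lat -44.725°.
Cell spans 0.00833333° lon × 0.00416667° lat. NE corner is SW corner plus one full cell.
latitude -44.72083, longitude -163.52500.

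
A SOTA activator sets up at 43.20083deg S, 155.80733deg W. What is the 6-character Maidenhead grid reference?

Shift to the Maidenhead origin (180°W, 90°S): lon 24.1927, lat 46.7992.
Field (20°×10°, letters A–R): 24.1927/20 → 1 → B, 46.7992/10 → 4 → E; chars BE.
Square (2°×1°, digits 0–9): 4.1927/2 → 2, 6.7992/1 → 6; chars 26.
Subsquare (5′×2.5′, letters a–x): 0.1927/0.0833333 → 2 → c, 0.7992/0.0416667 → 19 → t; chars ct.

BE26ct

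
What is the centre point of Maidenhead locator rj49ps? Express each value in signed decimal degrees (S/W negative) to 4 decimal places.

9.7708, 169.2917

Field R=17, J=9: +17·20° lon, +9·10° lat → SW at lon 160°, lat 0°.
Square 4, 9: +4·2° lon, +9·1° lat → SW at lon 168°, lat 9°.
Subsquare p=15, s=18: +15·0.0833333° lon, +18·0.0416667° lat → SW at lon 169.25°, lat 9.75°.
Cell spans 0.0833333° lon × 0.0416667° lat. Centre is SW corner plus half of each.
latitude 9.7708, longitude 169.2917.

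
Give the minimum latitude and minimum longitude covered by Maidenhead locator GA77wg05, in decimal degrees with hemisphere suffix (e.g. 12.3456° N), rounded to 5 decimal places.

Field G=6, A=0: +6·20° lon, +0·10° lat → SW at lon -60°, lat -90°.
Square 7, 7: +7·2° lon, +7·1° lat → SW at lon -46°, lat -83°.
Subsquare w=22, g=6: +22·0.0833333° lon, +6·0.0416667° lat → SW at lon -44.1667°, lat -82.75°.
Extended square 0, 5: +0·0.00833333° lon, +5·0.00416667° lat → SW at lon -44.1667°, lat -82.7292°.
latitude 82.72917° S, longitude 44.16667° W.

82.72917° S, 44.16667° W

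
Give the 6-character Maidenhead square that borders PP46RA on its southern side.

Latitude subsquare a = 0; −1 → -1, wraps to 23 = x, carry into square.
Latitude square 6; −1 → 5.
The longitude characters are unchanged.

PP45rx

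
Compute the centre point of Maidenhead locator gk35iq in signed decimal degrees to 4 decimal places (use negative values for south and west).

15.6875, -53.2917

Field G=6, K=10: +6·20° lon, +10·10° lat → SW at lon -60°, lat 10°.
Square 3, 5: +3·2° lon, +5·1° lat → SW at lon -54°, lat 15°.
Subsquare i=8, q=16: +8·0.0833333° lon, +16·0.0416667° lat → SW at lon -53.3333°, lat 15.6667°.
Cell spans 0.0833333° lon × 0.0416667° lat. Centre is SW corner plus half of each.
latitude 15.6875, longitude -53.2917.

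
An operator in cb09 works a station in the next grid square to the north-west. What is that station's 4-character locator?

BC90

Longitude square 0; −1 → -1, wraps to 9, carry into field.
Longitude field C = 2; −1 → 1 = B.
Latitude square 9; +1 → 10, wraps to 0, carry into field.
Latitude field B = 1; +1 → 2 = C.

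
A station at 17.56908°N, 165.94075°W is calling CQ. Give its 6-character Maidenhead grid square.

AK77an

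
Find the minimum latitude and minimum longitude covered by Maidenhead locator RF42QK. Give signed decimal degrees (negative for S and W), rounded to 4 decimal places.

-37.5833, 169.3333

Field R=17, F=5: +17·20° lon, +5·10° lat → SW at lon 160°, lat -40°.
Square 4, 2: +4·2° lon, +2·1° lat → SW at lon 168°, lat -38°.
Subsquare q=16, k=10: +16·0.0833333° lon, +10·0.0416667° lat → SW at lon 169.333°, lat -37.5833°.
latitude -37.5833, longitude 169.3333.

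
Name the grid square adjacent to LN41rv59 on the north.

LN41rw50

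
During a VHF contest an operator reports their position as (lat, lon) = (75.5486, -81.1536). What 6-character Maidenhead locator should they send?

EQ95kn

Add 180° to longitude and 90° to latitude: 98.8464, 165.5486.
Field (20°×10°, letters A–R): lon ⌊98.8464/20⌋ = 4 → E; lat ⌊165.5486/10⌋ = 16 → Q.
Square (2°×1°, digits 0–9): lon ⌊18.8464/2⌋ = 9; lat ⌊5.5486/1⌋ = 5.
Subsquare (5′×2.5′, letters a–x): lon ⌊0.8464/0.0833333⌋ = 10 → k; lat ⌊0.5486/0.0416667⌋ = 13 → n.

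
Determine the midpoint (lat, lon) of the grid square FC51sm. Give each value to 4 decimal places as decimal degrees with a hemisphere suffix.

Field F=5, C=2: +5·20° lon, +2·10° lat → SW at lon -80°, lat -70°.
Square 5, 1: +5·2° lon, +1·1° lat → SW at lon -70°, lat -69°.
Subsquare s=18, m=12: +18·0.0833333° lon, +12·0.0416667° lat → SW at lon -68.5°, lat -68.5°.
Cell spans 0.0833333° lon × 0.0416667° lat. Centre is SW corner plus half of each.
latitude 68.4792° S, longitude 68.4583° W.

68.4792° S, 68.4583° W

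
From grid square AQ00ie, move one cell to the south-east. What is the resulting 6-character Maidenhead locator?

AQ00jd

Longitude subsquare i = 8; +1 → 9 = j.
Latitude subsquare e = 4; −1 → 3 = d.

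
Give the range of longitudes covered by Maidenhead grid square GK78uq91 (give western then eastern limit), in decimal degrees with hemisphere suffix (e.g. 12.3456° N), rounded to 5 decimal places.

44.25833° W, 44.25000° W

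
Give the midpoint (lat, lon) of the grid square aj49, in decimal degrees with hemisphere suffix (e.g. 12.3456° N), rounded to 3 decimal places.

9.500° N, 171.000° W

Field A=0, J=9: +0·20° lon, +9·10° lat → SW at lon -180°, lat 0°.
Square 4, 9: +4·2° lon, +9·1° lat → SW at lon -172°, lat 9°.
Cell spans 2° lon × 1° lat. Centre is SW corner plus half of each.
latitude 9.500° N, longitude 171.000° W.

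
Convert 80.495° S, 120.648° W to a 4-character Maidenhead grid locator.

CA99

Shift to the Maidenhead origin (180°W, 90°S): lon 59.35, lat 9.50.
Field: lon ⌊59.35/20⌋ = 2 → C; lat ⌊9.50/10⌋ = 0 → A.
Square: lon ⌊19.35/2⌋ = 9; lat ⌊9.50/1⌋ = 9.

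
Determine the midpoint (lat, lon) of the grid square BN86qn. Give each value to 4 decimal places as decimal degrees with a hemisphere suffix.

Field B=1, N=13: +1·20° lon, +13·10° lat → SW at lon -160°, lat 40°.
Square 8, 6: +8·2° lon, +6·1° lat → SW at lon -144°, lat 46°.
Subsquare q=16, n=13: +16·0.0833333° lon, +13·0.0416667° lat → SW at lon -142.667°, lat 46.5417°.
Cell spans 0.0833333° lon × 0.0416667° lat. Centre is SW corner plus half of each.
latitude 46.5625° N, longitude 142.6250° W.

46.5625° N, 142.6250° W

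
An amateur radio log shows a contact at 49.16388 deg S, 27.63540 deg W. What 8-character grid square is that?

HE60eu30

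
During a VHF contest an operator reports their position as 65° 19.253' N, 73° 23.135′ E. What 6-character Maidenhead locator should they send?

Add 180° to longitude and 90° to latitude: 253.3856, 155.3209.
Field (20°×10°, letters A–R): lon ⌊253.3856/20⌋ = 12 → M; lat ⌊155.3209/10⌋ = 15 → P.
Square (2°×1°, digits 0–9): lon ⌊13.3856/2⌋ = 6; lat ⌊5.3209/1⌋ = 5.
Subsquare (5′×2.5′, letters a–x): lon ⌊1.3856/0.0833333⌋ = 16 → q; lat ⌊0.3209/0.0416667⌋ = 7 → h.

MP65qh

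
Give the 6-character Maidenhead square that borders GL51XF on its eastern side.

GL61af

Longitude subsquare x = 23; +1 → 24, wraps to 0 = a, carry into square.
Longitude square 5; +1 → 6.
The latitude characters are unchanged.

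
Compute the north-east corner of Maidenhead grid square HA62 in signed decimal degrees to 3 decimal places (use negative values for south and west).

Field H=7, A=0: +7·20° lon, +0·10° lat → SW at lon -40°, lat -90°.
Square 6, 2: +6·2° lon, +2·1° lat → SW at lon -28°, lat -88°.
Cell spans 2° lon × 1° lat. NE corner is SW corner plus one full cell.
latitude -87.000, longitude -26.000.

-87.000, -26.000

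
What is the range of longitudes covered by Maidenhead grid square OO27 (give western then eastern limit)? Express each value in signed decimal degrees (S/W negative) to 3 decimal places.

104.000, 106.000

Field O=14, O=14: +14·20° lon, +14·10° lat → SW at lon 100°, lat 50°.
Square 2, 7: +2·2° lon, +7·1° lat → SW at lon 104°, lat 57°.
Cell spans 2° lon × 1° lat.
west 104.000, east 106.000.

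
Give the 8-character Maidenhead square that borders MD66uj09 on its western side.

Longitude extended square 0; −1 → -1, wraps to 9, carry into subsquare.
Longitude subsquare u = 20; −1 → 19 = t.
The latitude characters are unchanged.

MD66tj99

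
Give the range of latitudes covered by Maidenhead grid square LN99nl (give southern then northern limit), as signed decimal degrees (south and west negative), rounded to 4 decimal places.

49.4583, 49.5000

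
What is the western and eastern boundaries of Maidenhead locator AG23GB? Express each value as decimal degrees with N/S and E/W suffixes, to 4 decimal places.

Field A=0, G=6: +0·20° lon, +6·10° lat → SW at lon -180°, lat -30°.
Square 2, 3: +2·2° lon, +3·1° lat → SW at lon -176°, lat -27°.
Subsquare g=6, b=1: +6·0.0833333° lon, +1·0.0416667° lat → SW at lon -175.5°, lat -26.9583°.
Cell spans 0.0833333° lon × 0.0416667° lat.
west 175.5000° W, east 175.4167° W.

175.5000° W, 175.4167° W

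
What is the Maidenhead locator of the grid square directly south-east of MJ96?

NJ05

Longitude square 9; +1 → 10, wraps to 0, carry into field.
Longitude field M = 12; +1 → 13 = N.
Latitude square 6; −1 → 5.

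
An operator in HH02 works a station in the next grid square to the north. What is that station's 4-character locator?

Latitude square 2; +1 → 3.
The longitude characters are unchanged.

HH03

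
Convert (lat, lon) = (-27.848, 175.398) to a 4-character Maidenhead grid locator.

Shift to the Maidenhead origin (180°W, 90°S): lon 355.40, lat 62.15.
Field: lon ⌊355.40/20⌋ = 17 → R; lat ⌊62.15/10⌋ = 6 → G.
Square: lon ⌊15.40/2⌋ = 7; lat ⌊2.15/1⌋ = 2.

RG72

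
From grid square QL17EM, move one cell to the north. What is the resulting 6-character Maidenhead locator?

QL17en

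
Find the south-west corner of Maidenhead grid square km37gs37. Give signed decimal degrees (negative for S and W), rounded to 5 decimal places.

Field K=10, M=12: +10·20° lon, +12·10° lat → SW at lon 20°, lat 30°.
Square 3, 7: +3·2° lon, +7·1° lat → SW at lon 26°, lat 37°.
Subsquare g=6, s=18: +6·0.0833333° lon, +18·0.0416667° lat → SW at lon 26.5°, lat 37.75°.
Extended square 3, 7: +3·0.00833333° lon, +7·0.00416667° lat → SW at lon 26.525°, lat 37.7792°.
latitude 37.77917, longitude 26.52500.

37.77917, 26.52500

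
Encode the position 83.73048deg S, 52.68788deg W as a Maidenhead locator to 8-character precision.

GA36pg74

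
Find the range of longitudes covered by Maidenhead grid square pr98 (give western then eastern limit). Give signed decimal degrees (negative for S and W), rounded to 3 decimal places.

Field P=15, R=17: +15·20° lon, +17·10° lat → SW at lon 120°, lat 80°.
Square 9, 8: +9·2° lon, +8·1° lat → SW at lon 138°, lat 88°.
Cell spans 2° lon × 1° lat.
west 138.000, east 140.000.

138.000, 140.000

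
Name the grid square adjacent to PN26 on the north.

Latitude square 6; +1 → 7.
The longitude characters are unchanged.

PN27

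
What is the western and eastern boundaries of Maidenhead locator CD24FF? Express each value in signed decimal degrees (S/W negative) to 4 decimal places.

-135.5833, -135.5000

Field C=2, D=3: +2·20° lon, +3·10° lat → SW at lon -140°, lat -60°.
Square 2, 4: +2·2° lon, +4·1° lat → SW at lon -136°, lat -56°.
Subsquare f=5, f=5: +5·0.0833333° lon, +5·0.0416667° lat → SW at lon -135.583°, lat -55.7917°.
Cell spans 0.0833333° lon × 0.0416667° lat.
west -135.5833, east -135.5000.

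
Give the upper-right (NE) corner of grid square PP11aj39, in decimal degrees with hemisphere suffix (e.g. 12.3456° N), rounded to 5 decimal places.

61.41667° N, 122.03333° E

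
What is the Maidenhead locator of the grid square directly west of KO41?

KO31

Longitude square 4; −1 → 3.
The latitude characters are unchanged.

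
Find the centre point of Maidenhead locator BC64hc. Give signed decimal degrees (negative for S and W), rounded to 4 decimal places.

-65.8958, -147.3750

Field B=1, C=2: +1·20° lon, +2·10° lat → SW at lon -160°, lat -70°.
Square 6, 4: +6·2° lon, +4·1° lat → SW at lon -148°, lat -66°.
Subsquare h=7, c=2: +7·0.0833333° lon, +2·0.0416667° lat → SW at lon -147.417°, lat -65.9167°.
Cell spans 0.0833333° lon × 0.0416667° lat. Centre is SW corner plus half of each.
latitude -65.8958, longitude -147.3750.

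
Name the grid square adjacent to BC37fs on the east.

Longitude subsquare f = 5; +1 → 6 = g.
The latitude characters are unchanged.

BC37gs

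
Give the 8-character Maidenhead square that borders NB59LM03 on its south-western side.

NB59km92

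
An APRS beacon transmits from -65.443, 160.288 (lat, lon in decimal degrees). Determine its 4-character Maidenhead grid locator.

RC04

Offset from 180°W / 90°S: lon 340.29°, lat 24.56°.
Field: lon ⌊340.29/20⌋ = 17 → R; lat ⌊24.56/10⌋ = 2 → C.
Square: lon ⌊0.29/2⌋ = 0; lat ⌊4.56/1⌋ = 4.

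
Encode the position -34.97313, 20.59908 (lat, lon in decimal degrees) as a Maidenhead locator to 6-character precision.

Shift to the Maidenhead origin (180°W, 90°S): lon 200.5991, lat 55.0269.
Field: lon ⌊200.5991/20⌋ = 10 → K; lat ⌊55.0269/10⌋ = 5 → F.
Square: lon ⌊0.5991/2⌋ = 0; lat ⌊5.0269/1⌋ = 5.
Subsquare: lon ⌊0.5991/0.0833333⌋ = 7 → h; lat ⌊0.0269/0.0416667⌋ = 0 → a.

KF05ha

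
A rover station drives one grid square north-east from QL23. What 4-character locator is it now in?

QL34

Longitude square 2; +1 → 3.
Latitude square 3; +1 → 4.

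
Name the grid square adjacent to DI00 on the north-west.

CI91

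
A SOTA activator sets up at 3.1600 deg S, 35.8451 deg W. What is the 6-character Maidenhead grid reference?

HI26bu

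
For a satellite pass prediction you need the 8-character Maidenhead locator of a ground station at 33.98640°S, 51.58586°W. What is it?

GF46ea93

Offset from 180°W / 90°S: lon 128.41414°, lat 56.01360°.
Field (20°×10°, letters A–R): lon ⌊128.41414/20⌋ = 6 → G; lat ⌊56.01360/10⌋ = 5 → F.
Square (2°×1°, digits 0–9): lon ⌊8.41414/2⌋ = 4; lat ⌊6.01360/1⌋ = 6.
Subsquare (5′×2.5′, letters a–x): lon ⌊0.41414/0.0833333⌋ = 4 → e; lat ⌊0.01360/0.0416667⌋ = 0 → a.
Extended square (30″×15″, digits 0–9): lon ⌊0.08081/0.00833333⌋ = 9; lat ⌊0.01360/0.00416667⌋ = 3.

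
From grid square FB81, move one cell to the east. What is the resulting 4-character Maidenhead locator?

Longitude square 8; +1 → 9.
The latitude characters are unchanged.

FB91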